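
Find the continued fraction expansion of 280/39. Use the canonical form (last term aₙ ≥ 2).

280 = 7·39 + 7
39 = 5·7 + 4
7 = 1·4 + 3
4 = 1·3 + 1
3 = 3·1 + 0  (stop)
So 280/39 = [7; 5, 1, 1, 3].

[7; 5, 1, 1, 3]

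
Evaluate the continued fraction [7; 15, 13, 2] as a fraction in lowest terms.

Fold from the inside: start with 2/1.
  13 + 1/2 = 27/2
  15 + 2/27 = 407/27
  7 + 27/407 = 2876/407

2876/407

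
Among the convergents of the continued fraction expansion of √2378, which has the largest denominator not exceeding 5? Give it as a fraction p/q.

√2378 = [48; 1, 3, 3, 1, 96, …] (period length 5).
Convergents:
  p_0/q_0 = 48/1
  p_1/q_1 = 49/1
  p_2/q_2 = 195/4
  p_3/q_3 = 634/13
q_2 = 4 ≤ 5 < 13 = q_3, so the answer is 195/4.

195/4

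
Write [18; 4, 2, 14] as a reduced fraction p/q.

Fold from the inside: start with 14/1.
  2 + 1/14 = 29/14
  4 + 14/29 = 130/29
  18 + 29/130 = 2369/130

2369/130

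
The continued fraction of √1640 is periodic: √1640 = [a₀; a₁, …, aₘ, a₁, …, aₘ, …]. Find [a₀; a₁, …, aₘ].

a₀ = ⌊√1640⌋ = 40.
With m₀=0, d₀=1 and mₖ₊₁ = dₖaₖ − mₖ, dₖ₊₁ = (n − mₖ₊₁²)/dₖ, aₖ₊₁ = ⌊(a₀+mₖ₊₁)/dₖ₊₁⌋:
  k=1: m=40, d=40, a=2
  k=2: m=40, d=1, a=80
d=1 and a=2a₀=80 at k=2, so the next step gives (m, d) = (40, 40) again — its k=1 value — and the period has length 2.

[40; 2, 80]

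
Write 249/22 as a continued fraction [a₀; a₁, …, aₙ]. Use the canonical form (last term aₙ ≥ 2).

249 = 11·22 + 7
22 = 3·7 + 1
7 = 7·1 + 0  (stop)
So 249/22 = [11; 3, 7].

[11; 3, 7]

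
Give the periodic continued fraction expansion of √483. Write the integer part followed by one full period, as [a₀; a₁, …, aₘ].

[21; 1, 42]

a₀ = ⌊√483⌋ = 21.
With m₀=0, d₀=1 and mₖ₊₁ = dₖaₖ − mₖ, dₖ₊₁ = (n − mₖ₊₁²)/dₖ, aₖ₊₁ = ⌊(a₀+mₖ₊₁)/dₖ₊₁⌋:
  k=1: m=21, d=42, a=1
  k=2: m=21, d=1, a=42
d=1 and a=2a₀=42 at k=2, so the next step gives (m, d) = (21, 42) again — its k=1 value — and the period has length 2.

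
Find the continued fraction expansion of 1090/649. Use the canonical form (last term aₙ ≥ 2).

1090 = 1*649 + 441
649 = 1*441 + 208
441 = 2*208 + 25
208 = 8*25 + 8
25 = 3*8 + 1
8 = 8*1 + 0  (stop)
So 1090/649 = [1; 1, 2, 8, 3, 8].

[1; 1, 2, 8, 3, 8]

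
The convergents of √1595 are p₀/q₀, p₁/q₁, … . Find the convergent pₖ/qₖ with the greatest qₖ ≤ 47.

639/16

√1595 = [39; 1, 14, 1, 78, …] (period length 4).
Convergents:
  p_0/q_0 = 39/1
  p_1/q_1 = 40/1
  p_2/q_2 = 599/15
  p_3/q_3 = 639/16
  p_4/q_4 = 50441/1263
q_3 = 16 ≤ 47 < 1263 = q_4, so the answer is 639/16.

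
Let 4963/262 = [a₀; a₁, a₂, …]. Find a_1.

1

4963 = 18·262 + 247   →  a_0 = 18
262 = 1·247 + 15   →  a_1 = 1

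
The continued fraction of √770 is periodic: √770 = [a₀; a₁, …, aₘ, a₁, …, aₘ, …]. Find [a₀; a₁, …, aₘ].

[27; 1, 2, 1, 54]

a₀ = ⌊√770⌋ = 27.
With m₀=0, d₀=1 and mₖ₊₁ = dₖaₖ − mₖ, dₖ₊₁ = (n − mₖ₊₁²)/dₖ, aₖ₊₁ = ⌊(a₀+mₖ₊₁)/dₖ₊₁⌋:
  k=1: m=27, d=41, a=1
  k=2: m=14, d=14, a=2
  k=3: m=14, d=41, a=1
  k=4: m=27, d=1, a=54
d=1 and a=2a₀=54 at k=4, so the next step gives (m, d) = (27, 41) again — its k=1 value — and the period has length 4.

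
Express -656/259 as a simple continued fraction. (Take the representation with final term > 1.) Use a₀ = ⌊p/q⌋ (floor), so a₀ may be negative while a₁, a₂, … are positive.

[-3; 2, 7, 8, 2]

-656 = -3·259 + 121
259 = 2·121 + 17
121 = 7·17 + 2
17 = 8·2 + 1
2 = 2·1 + 0  (stop)
So -656/259 = [-3; 2, 7, 8, 2].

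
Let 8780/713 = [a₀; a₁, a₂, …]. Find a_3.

8780 = 12·713 + 224   →  a_0 = 12
713 = 3·224 + 41   →  a_1 = 3
224 = 5·41 + 19   →  a_2 = 5
41 = 2·19 + 3   →  a_3 = 2

2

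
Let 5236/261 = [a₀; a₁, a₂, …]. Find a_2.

5236 = 20·261 + 16   →  a_0 = 20
261 = 16·16 + 5   →  a_1 = 16
16 = 3·5 + 1   →  a_2 = 3

3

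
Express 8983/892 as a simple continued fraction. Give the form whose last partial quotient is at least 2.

8983 = 10×892 + 63
892 = 14×63 + 10
63 = 6×10 + 3
10 = 3×3 + 1
3 = 3×1 + 0  (stop)
So 8983/892 = [10; 14, 6, 3, 3].

[10; 14, 6, 3, 3]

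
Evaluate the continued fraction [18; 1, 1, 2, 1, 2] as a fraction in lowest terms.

353/19

Fold from the inside: start with 2/1.
  1 + 1/2 = 3/2
  2 + 2/3 = 8/3
  1 + 3/8 = 11/8
  1 + 8/11 = 19/11
  18 + 11/19 = 353/19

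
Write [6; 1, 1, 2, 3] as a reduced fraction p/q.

112/17

Using pₖ = aₖpₖ₋₁ + pₖ₋₂ and qₖ = aₖqₖ₋₁ + qₖ₋₂:
  k=0: a=6, p=6, q=1
  k=1: a=1, p=7, q=1
  k=2: a=1, p=13, q=2
  k=3: a=2, p=33, q=5
  k=4: a=3, p=112, q=17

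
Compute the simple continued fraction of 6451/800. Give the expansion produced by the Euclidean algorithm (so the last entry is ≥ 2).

[8; 15, 1, 2, 5, 3]

6451 = 8·800 + 51
800 = 15·51 + 35
51 = 1·35 + 16
35 = 2·16 + 3
16 = 5·3 + 1
3 = 3·1 + 0  (stop)
So 6451/800 = [8; 15, 1, 2, 5, 3].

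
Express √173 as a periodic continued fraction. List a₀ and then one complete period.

a₀ = ⌊√173⌋ = 13.
With m₀=0, d₀=1 and mₖ₊₁ = dₖaₖ − mₖ, dₖ₊₁ = (n − mₖ₊₁²)/dₖ, aₖ₊₁ = ⌊(a₀+mₖ₊₁)/dₖ₊₁⌋:
  k=1: m=13, d=4, a=6
  k=2: m=11, d=13, a=1
  k=3: m=2, d=13, a=1
  k=4: m=11, d=4, a=6
  k=5: m=13, d=1, a=26
d=1 and a=2a₀=26 at k=5, so the next step gives (m, d) = (13, 4) again — its k=1 value — and the period has length 5.

[13; 6, 1, 1, 6, 26]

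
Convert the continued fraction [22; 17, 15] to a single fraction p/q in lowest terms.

Fold from the inside: start with 15/1.
  17 + 1/15 = 256/15
  22 + 15/256 = 5647/256

5647/256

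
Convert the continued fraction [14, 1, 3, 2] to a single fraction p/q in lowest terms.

133/9

Fold from the inside: start with 2/1.
  3 + 1/2 = 7/2
  1 + 2/7 = 9/7
  14 + 7/9 = 133/9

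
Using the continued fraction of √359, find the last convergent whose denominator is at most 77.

√359 = [18; 1, 17, 1, 36, …] (period length 4).
Convergents:
  p_0/q_0 = 18/1
  p_1/q_1 = 19/1
  p_2/q_2 = 341/18
  p_3/q_3 = 360/19
  p_4/q_4 = 13301/702
q_3 = 19 ≤ 77 < 702 = q_4, so the answer is 360/19.

360/19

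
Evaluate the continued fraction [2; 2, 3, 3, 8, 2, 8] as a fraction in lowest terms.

8353/3431

Using pₖ = aₖpₖ₋₁ + pₖ₋₂ and qₖ = aₖqₖ₋₁ + qₖ₋₂:
  k=0: a=2, p=2, q=1
  k=1: a=2, p=5, q=2
  k=2: a=3, p=17, q=7
  k=3: a=3, p=56, q=23
  k=4: a=8, p=465, q=191
  k=5: a=2, p=986, q=405
  k=6: a=8, p=8353, q=3431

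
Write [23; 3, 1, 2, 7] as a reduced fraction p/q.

1885/81

Using pₖ = aₖpₖ₋₁ + pₖ₋₂ and qₖ = aₖqₖ₋₁ + qₖ₋₂:
  k=0: a=23, p=23, q=1
  k=1: a=3, p=70, q=3
  k=2: a=1, p=93, q=4
  k=3: a=2, p=256, q=11
  k=4: a=7, p=1885, q=81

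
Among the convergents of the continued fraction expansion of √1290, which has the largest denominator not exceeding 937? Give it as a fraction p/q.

√1290 = [35; 1, 10, 1, 70, …] (period length 4).
Convergents:
  p_0/q_0 = 35/1
  p_1/q_1 = 36/1
  p_2/q_2 = 395/11
  p_3/q_3 = 431/12
  p_4/q_4 = 30565/851
  p_5/q_5 = 30996/863
  p_6/q_6 = 340525/9481
q_5 = 863 ≤ 937 < 9481 = q_6, so the answer is 30996/863.

30996/863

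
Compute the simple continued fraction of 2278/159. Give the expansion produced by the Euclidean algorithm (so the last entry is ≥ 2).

2278 = 14×159 + 52
159 = 3×52 + 3
52 = 17×3 + 1
3 = 3×1 + 0  (stop)
So 2278/159 = [14; 3, 17, 3].

[14; 3, 17, 3]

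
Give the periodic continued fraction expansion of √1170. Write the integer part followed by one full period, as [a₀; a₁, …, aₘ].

a₀ = ⌊√1170⌋ = 34.
With m₀=0, d₀=1 and mₖ₊₁ = dₖaₖ − mₖ, dₖ₊₁ = (n − mₖ₊₁²)/dₖ, aₖ₊₁ = ⌊(a₀+mₖ₊₁)/dₖ₊₁⌋:
  k=1: m=34, d=14, a=4
  k=2: m=22, d=49, a=1
  k=3: m=27, d=9, a=6
  k=4: m=27, d=49, a=1
  k=5: m=22, d=14, a=4
  k=6: m=34, d=1, a=68
d=1 and a=2a₀=68 at k=6, so the next step gives (m, d) = (34, 14) again — its k=1 value — and the period has length 6.

[34; 4, 1, 6, 1, 4, 68]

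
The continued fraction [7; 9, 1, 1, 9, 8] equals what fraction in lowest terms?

10423/1467

Using pₖ = aₖpₖ₋₁ + pₖ₋₂ and qₖ = aₖqₖ₋₁ + qₖ₋₂:
  k=0: a=7, p=7, q=1
  k=1: a=9, p=64, q=9
  k=2: a=1, p=71, q=10
  k=3: a=1, p=135, q=19
  k=4: a=9, p=1286, q=181
  k=5: a=8, p=10423, q=1467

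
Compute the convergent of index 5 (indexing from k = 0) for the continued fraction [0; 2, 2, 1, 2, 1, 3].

Using pₖ = aₖpₖ₋₁ + pₖ₋₂, qₖ = aₖqₖ₋₁ + qₖ₋₂ (with p₋₁=1, p₋₂=0, q₋₁=0, q₋₂=1):
  k=0: a=0, p=0, q=1
  k=1: a=2, p=1, q=2
  k=2: a=2, p=2, q=5
  k=3: a=1, p=3, q=7
  k=4: a=2, p=8, q=19
  k=5: a=1, p=11, q=26

11/26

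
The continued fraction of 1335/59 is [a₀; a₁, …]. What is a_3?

1

1335 = 22·59 + 37   →  a_0 = 22
59 = 1·37 + 22   →  a_1 = 1
37 = 1·22 + 15   →  a_2 = 1
22 = 1·15 + 7   →  a_3 = 1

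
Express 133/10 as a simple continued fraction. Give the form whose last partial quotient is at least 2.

133 = 13×10 + 3
10 = 3×3 + 1
3 = 3×1 + 0  (stop)
So 133/10 = [13; 3, 3].

[13; 3, 3]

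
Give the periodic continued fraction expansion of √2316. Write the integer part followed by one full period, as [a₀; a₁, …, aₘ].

a₀ = ⌊√2316⌋ = 48.

[48; 8, 96]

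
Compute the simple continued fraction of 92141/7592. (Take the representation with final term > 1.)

[12; 7, 3, 8, 1, 3, 4, 2]

92141 = 12*7592 + 1037
7592 = 7*1037 + 333
1037 = 3*333 + 38
333 = 8*38 + 29
38 = 1*29 + 9
29 = 3*9 + 2
9 = 4*2 + 1
2 = 2*1 + 0  (stop)
So 92141/7592 = [12; 7, 3, 8, 1, 3, 4, 2].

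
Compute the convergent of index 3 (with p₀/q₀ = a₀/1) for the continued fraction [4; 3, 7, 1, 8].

108/25

Using pₖ = aₖpₖ₋₁ + pₖ₋₂, qₖ = aₖqₖ₋₁ + qₖ₋₂ (with p₋₁=1, p₋₂=0, q₋₁=0, q₋₂=1):
  k=0: a=4, p=4, q=1
  k=1: a=3, p=13, q=3
  k=2: a=7, p=95, q=22
  k=3: a=1, p=108, q=25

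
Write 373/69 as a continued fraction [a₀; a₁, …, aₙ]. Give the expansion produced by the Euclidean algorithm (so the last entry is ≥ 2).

373 = 5·69 + 28
69 = 2·28 + 13
28 = 2·13 + 2
13 = 6·2 + 1
2 = 2·1 + 0  (stop)
So 373/69 = [5; 2, 2, 6, 2].

[5; 2, 2, 6, 2]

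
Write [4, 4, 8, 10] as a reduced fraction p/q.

1417/334

Using pₖ = aₖpₖ₋₁ + pₖ₋₂ and qₖ = aₖqₖ₋₁ + qₖ₋₂:
  k=0: a=4, p=4, q=1
  k=1: a=4, p=17, q=4
  k=2: a=8, p=140, q=33
  k=3: a=10, p=1417, q=334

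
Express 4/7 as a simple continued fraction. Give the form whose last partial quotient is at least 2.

[0; 1, 1, 3]

4 = 0·7 + 4
7 = 1·4 + 3
4 = 1·3 + 1
3 = 3·1 + 0  (stop)
So 4/7 = [0; 1, 1, 3].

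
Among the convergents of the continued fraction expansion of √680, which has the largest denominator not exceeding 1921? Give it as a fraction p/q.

√680 = [26; 13, 52, …] (period length 2).
Convergents:
  p_0/q_0 = 26/1
  p_1/q_1 = 339/13
  p_2/q_2 = 17654/677
  p_3/q_3 = 229841/8814
q_2 = 677 ≤ 1921 < 8814 = q_3, so the answer is 17654/677.

17654/677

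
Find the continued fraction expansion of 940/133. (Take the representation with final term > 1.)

940 = 7*133 + 9
133 = 14*9 + 7
9 = 1*7 + 2
7 = 3*2 + 1
2 = 2*1 + 0  (stop)
So 940/133 = [7; 14, 1, 3, 2].

[7; 14, 1, 3, 2]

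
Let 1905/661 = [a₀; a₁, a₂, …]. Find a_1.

1905 = 2·661 + 583   →  a_0 = 2
661 = 1·583 + 78   →  a_1 = 1

1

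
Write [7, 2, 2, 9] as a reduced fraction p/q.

348/47

Fold from the inside: start with 9/1.
  2 + 1/9 = 19/9
  2 + 9/19 = 47/19
  7 + 19/47 = 348/47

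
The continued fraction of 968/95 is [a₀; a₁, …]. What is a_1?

968 = 10·95 + 18   →  a_0 = 10
95 = 5·18 + 5   →  a_1 = 5

5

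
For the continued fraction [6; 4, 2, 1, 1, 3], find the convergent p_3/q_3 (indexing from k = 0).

Using pₖ = aₖpₖ₋₁ + pₖ₋₂, qₖ = aₖqₖ₋₁ + qₖ₋₂ (with p₋₁=1, p₋₂=0, q₋₁=0, q₋₂=1):
  k=0: a=6, p=6, q=1
  k=1: a=4, p=25, q=4
  k=2: a=2, p=56, q=9
  k=3: a=1, p=81, q=13

81/13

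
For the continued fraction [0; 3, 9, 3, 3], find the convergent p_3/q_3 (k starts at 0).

28/87

Using pₖ = aₖpₖ₋₁ + pₖ₋₂, qₖ = aₖqₖ₋₁ + qₖ₋₂ (with p₋₁=1, p₋₂=0, q₋₁=0, q₋₂=1):
  k=0: a=0, p=0, q=1
  k=1: a=3, p=1, q=3
  k=2: a=9, p=9, q=28
  k=3: a=3, p=28, q=87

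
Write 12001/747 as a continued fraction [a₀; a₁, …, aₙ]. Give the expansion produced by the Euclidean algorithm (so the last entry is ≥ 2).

12001 = 16*747 + 49
747 = 15*49 + 12
49 = 4*12 + 1
12 = 12*1 + 0  (stop)
So 12001/747 = [16; 15, 4, 12].

[16; 15, 4, 12]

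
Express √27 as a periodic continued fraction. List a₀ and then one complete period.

a₀ = ⌊√27⌋ = 5.

[5; 5, 10]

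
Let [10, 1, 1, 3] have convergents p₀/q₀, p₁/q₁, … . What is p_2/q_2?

21/2

Using pₖ = aₖpₖ₋₁ + pₖ₋₂, qₖ = aₖqₖ₋₁ + qₖ₋₂ (with p₋₁=1, p₋₂=0, q₋₁=0, q₋₂=1):
  k=0: a=10, p=10, q=1
  k=1: a=1, p=11, q=1
  k=2: a=1, p=21, q=2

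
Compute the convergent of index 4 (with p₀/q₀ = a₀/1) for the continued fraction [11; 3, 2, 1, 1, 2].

Using pₖ = aₖpₖ₋₁ + pₖ₋₂, qₖ = aₖqₖ₋₁ + qₖ₋₂ (with p₋₁=1, p₋₂=0, q₋₁=0, q₋₂=1):
  k=0: a=11, p=11, q=1
  k=1: a=3, p=34, q=3
  k=2: a=2, p=79, q=7
  k=3: a=1, p=113, q=10
  k=4: a=1, p=192, q=17

192/17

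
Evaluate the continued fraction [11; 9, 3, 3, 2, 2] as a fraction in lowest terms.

Using pₖ = aₖpₖ₋₁ + pₖ₋₂ and qₖ = aₖqₖ₋₁ + qₖ₋₂:
  k=0: a=11, p=11, q=1
  k=1: a=9, p=100, q=9
  k=2: a=3, p=311, q=28
  k=3: a=3, p=1033, q=93
  k=4: a=2, p=2377, q=214
  k=5: a=2, p=5787, q=521

5787/521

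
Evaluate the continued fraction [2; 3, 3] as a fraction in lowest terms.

Fold from the inside: start with 3/1.
  3 + 1/3 = 10/3
  2 + 3/10 = 23/10

23/10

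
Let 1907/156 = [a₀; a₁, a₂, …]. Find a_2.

2

1907 = 12·156 + 35   →  a_0 = 12
156 = 4·35 + 16   →  a_1 = 4
35 = 2·16 + 3   →  a_2 = 2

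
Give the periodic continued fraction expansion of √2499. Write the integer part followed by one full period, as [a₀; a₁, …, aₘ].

[49; 1, 98]

a₀ = ⌊√2499⌋ = 49.
With m₀=0, d₀=1 and mₖ₊₁ = dₖaₖ − mₖ, dₖ₊₁ = (n − mₖ₊₁²)/dₖ, aₖ₊₁ = ⌊(a₀+mₖ₊₁)/dₖ₊₁⌋:
  k=1: m=49, d=98, a=1
  k=2: m=49, d=1, a=98
d=1 and a=2a₀=98 at k=2, so the next step gives (m, d) = (49, 98) again — its k=1 value — and the period has length 2.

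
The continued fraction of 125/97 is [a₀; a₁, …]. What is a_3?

125 = 1·97 + 28   →  a_0 = 1
97 = 3·28 + 13   →  a_1 = 3
28 = 2·13 + 2   →  a_2 = 2
13 = 6·2 + 1   →  a_3 = 6

6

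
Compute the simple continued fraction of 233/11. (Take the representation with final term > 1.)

[21; 5, 2]

233 = 21·11 + 2
11 = 5·2 + 1
2 = 2·1 + 0  (stop)
So 233/11 = [21; 5, 2].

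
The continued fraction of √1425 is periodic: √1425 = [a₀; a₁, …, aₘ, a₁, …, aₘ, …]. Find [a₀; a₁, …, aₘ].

a₀ = ⌊√1425⌋ = 37.
With m₀=0, d₀=1 and mₖ₊₁ = dₖaₖ − mₖ, dₖ₊₁ = (n − mₖ₊₁²)/dₖ, aₖ₊₁ = ⌊(a₀+mₖ₊₁)/dₖ₊₁⌋:
  k=1: m=37, d=56, a=1
  k=2: m=19, d=19, a=2
  k=3: m=19, d=56, a=1
  k=4: m=37, d=1, a=74
d=1 and a=2a₀=74 at k=4, so the next step gives (m, d) = (37, 56) again — its k=1 value — and the period has length 4.

[37; 1, 2, 1, 74]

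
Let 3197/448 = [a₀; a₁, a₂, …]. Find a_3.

3197 = 7·448 + 61   →  a_0 = 7
448 = 7·61 + 21   →  a_1 = 7
61 = 2·21 + 19   →  a_2 = 2
21 = 1·19 + 2   →  a_3 = 1

1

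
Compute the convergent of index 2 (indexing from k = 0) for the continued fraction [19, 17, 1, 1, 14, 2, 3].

Using pₖ = aₖpₖ₋₁ + pₖ₋₂, qₖ = aₖqₖ₋₁ + qₖ₋₂ (with p₋₁=1, p₋₂=0, q₋₁=0, q₋₂=1):
  k=0: a=19, p=19, q=1
  k=1: a=17, p=324, q=17
  k=2: a=1, p=343, q=18

343/18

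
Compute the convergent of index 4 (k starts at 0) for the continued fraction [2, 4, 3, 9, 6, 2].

1649/739

Using pₖ = aₖpₖ₋₁ + pₖ₋₂, qₖ = aₖqₖ₋₁ + qₖ₋₂ (with p₋₁=1, p₋₂=0, q₋₁=0, q₋₂=1):
  k=0: a=2, p=2, q=1
  k=1: a=4, p=9, q=4
  k=2: a=3, p=29, q=13
  k=3: a=9, p=270, q=121
  k=4: a=6, p=1649, q=739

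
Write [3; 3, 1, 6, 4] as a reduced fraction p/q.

365/112

Fold from the inside: start with 4/1.
  6 + 1/4 = 25/4
  1 + 4/25 = 29/25
  3 + 25/29 = 112/29
  3 + 29/112 = 365/112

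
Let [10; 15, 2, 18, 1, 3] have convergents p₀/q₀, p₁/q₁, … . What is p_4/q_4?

Using pₖ = aₖpₖ₋₁ + pₖ₋₂, qₖ = aₖqₖ₋₁ + qₖ₋₂ (with p₋₁=1, p₋₂=0, q₋₁=0, q₋₂=1):
  k=0: a=10, p=10, q=1
  k=1: a=15, p=151, q=15
  k=2: a=2, p=312, q=31
  k=3: a=18, p=5767, q=573
  k=4: a=1, p=6079, q=604

6079/604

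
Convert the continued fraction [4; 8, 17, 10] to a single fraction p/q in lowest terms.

Using pₖ = aₖpₖ₋₁ + pₖ₋₂ and qₖ = aₖqₖ₋₁ + qₖ₋₂:
  k=0: a=4, p=4, q=1
  k=1: a=8, p=33, q=8
  k=2: a=17, p=565, q=137
  k=3: a=10, p=5683, q=1378

5683/1378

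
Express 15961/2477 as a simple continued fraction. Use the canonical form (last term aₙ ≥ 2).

[6; 2, 3, 1, 15, 2, 2, 3]

15961 = 6*2477 + 1099
2477 = 2*1099 + 279
1099 = 3*279 + 262
279 = 1*262 + 17
262 = 15*17 + 7
17 = 2*7 + 3
7 = 2*3 + 1
3 = 3*1 + 0  (stop)
So 15961/2477 = [6; 2, 3, 1, 15, 2, 2, 3].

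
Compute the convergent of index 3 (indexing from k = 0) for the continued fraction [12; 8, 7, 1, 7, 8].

788/65

Using pₖ = aₖpₖ₋₁ + pₖ₋₂, qₖ = aₖqₖ₋₁ + qₖ₋₂ (with p₋₁=1, p₋₂=0, q₋₁=0, q₋₂=1):
  k=0: a=12, p=12, q=1
  k=1: a=8, p=97, q=8
  k=2: a=7, p=691, q=57
  k=3: a=1, p=788, q=65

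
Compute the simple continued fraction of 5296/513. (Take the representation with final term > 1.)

5296 = 10×513 + 166
513 = 3×166 + 15
166 = 11×15 + 1
15 = 15×1 + 0  (stop)
So 5296/513 = [10; 3, 11, 15].

[10; 3, 11, 15]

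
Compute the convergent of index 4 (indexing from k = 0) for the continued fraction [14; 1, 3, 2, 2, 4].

325/22

Using pₖ = aₖpₖ₋₁ + pₖ₋₂, qₖ = aₖqₖ₋₁ + qₖ₋₂ (with p₋₁=1, p₋₂=0, q₋₁=0, q₋₂=1):
  k=0: a=14, p=14, q=1
  k=1: a=1, p=15, q=1
  k=2: a=3, p=59, q=4
  k=3: a=2, p=133, q=9
  k=4: a=2, p=325, q=22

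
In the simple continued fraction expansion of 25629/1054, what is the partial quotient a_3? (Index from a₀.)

18

25629 = 24·1054 + 333   →  a_0 = 24
1054 = 3·333 + 55   →  a_1 = 3
333 = 6·55 + 3   →  a_2 = 6
55 = 18·3 + 1   →  a_3 = 18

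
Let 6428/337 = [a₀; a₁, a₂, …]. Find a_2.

6428 = 19·337 + 25   →  a_0 = 19
337 = 13·25 + 12   →  a_1 = 13
25 = 2·12 + 1   →  a_2 = 2

2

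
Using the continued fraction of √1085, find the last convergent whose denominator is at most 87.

1087/33

√1085 = [32; 1, 15, 2, 15, 1, 64, …] (period length 6).
Convergents:
  p_0/q_0 = 32/1
  p_1/q_1 = 33/1
  p_2/q_2 = 527/16
  p_3/q_3 = 1087/33
  p_4/q_4 = 16832/511
q_3 = 33 ≤ 87 < 511 = q_4, so the answer is 1087/33.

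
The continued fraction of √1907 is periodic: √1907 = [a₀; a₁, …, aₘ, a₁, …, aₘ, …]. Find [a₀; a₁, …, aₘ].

[43; 1, 2, 43, 2, 1, 86]

a₀ = ⌊√1907⌋ = 43.
With m₀=0, d₀=1 and mₖ₊₁ = dₖaₖ − mₖ, dₖ₊₁ = (n − mₖ₊₁²)/dₖ, aₖ₊₁ = ⌊(a₀+mₖ₊₁)/dₖ₊₁⌋:
  k=1: m=43, d=58, a=1
  k=2: m=15, d=29, a=2
  k=3: m=43, d=2, a=43
  k=4: m=43, d=29, a=2
  k=5: m=15, d=58, a=1
  k=6: m=43, d=1, a=86
d=1 and a=2a₀=86 at k=6, so the next step gives (m, d) = (43, 58) again — its k=1 value — and the period has length 6.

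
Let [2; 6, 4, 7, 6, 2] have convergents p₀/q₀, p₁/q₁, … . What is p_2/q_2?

54/25

Using pₖ = aₖpₖ₋₁ + pₖ₋₂, qₖ = aₖqₖ₋₁ + qₖ₋₂ (with p₋₁=1, p₋₂=0, q₋₁=0, q₋₂=1):
  k=0: a=2, p=2, q=1
  k=1: a=6, p=13, q=6
  k=2: a=4, p=54, q=25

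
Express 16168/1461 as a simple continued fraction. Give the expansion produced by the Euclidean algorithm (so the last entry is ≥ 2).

16168 = 11*1461 + 97
1461 = 15*97 + 6
97 = 16*6 + 1
6 = 6*1 + 0  (stop)
So 16168/1461 = [11; 15, 16, 6].

[11; 15, 16, 6]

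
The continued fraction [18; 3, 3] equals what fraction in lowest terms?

Using pₖ = aₖpₖ₋₁ + pₖ₋₂ and qₖ = aₖqₖ₋₁ + qₖ₋₂:
  k=0: a=18, p=18, q=1
  k=1: a=3, p=55, q=3
  k=2: a=3, p=183, q=10

183/10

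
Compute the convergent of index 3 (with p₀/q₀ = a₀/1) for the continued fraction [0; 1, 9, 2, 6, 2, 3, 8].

19/21

Using pₖ = aₖpₖ₋₁ + pₖ₋₂, qₖ = aₖqₖ₋₁ + qₖ₋₂ (with p₋₁=1, p₋₂=0, q₋₁=0, q₋₂=1):
  k=0: a=0, p=0, q=1
  k=1: a=1, p=1, q=1
  k=2: a=9, p=9, q=10
  k=3: a=2, p=19, q=21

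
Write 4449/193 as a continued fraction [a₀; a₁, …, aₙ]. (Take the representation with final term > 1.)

[23; 19, 3, 3]

4449 = 23·193 + 10
193 = 19·10 + 3
10 = 3·3 + 1
3 = 3·1 + 0  (stop)
So 4449/193 = [23; 19, 3, 3].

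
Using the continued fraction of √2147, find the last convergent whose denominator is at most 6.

139/3

√2147 = [46; 2, 1, 45, 1, 2, 92, …] (period length 6).
Convergents:
  p_0/q_0 = 46/1
  p_1/q_1 = 93/2
  p_2/q_2 = 139/3
  p_3/q_3 = 6348/137
q_2 = 3 ≤ 6 < 137 = q_3, so the answer is 139/3.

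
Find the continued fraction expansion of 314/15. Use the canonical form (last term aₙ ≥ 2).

[20; 1, 14]

314 = 20×15 + 14
15 = 1×14 + 1
14 = 14×1 + 0  (stop)
So 314/15 = [20; 1, 14].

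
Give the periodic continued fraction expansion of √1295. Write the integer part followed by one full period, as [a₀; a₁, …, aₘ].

a₀ = ⌊√1295⌋ = 35.
With m₀=0, d₀=1 and mₖ₊₁ = dₖaₖ − mₖ, dₖ₊₁ = (n − mₖ₊₁²)/dₖ, aₖ₊₁ = ⌊(a₀+mₖ₊₁)/dₖ₊₁⌋:
  k=1: m=35, d=70, a=1
  k=2: m=35, d=1, a=70
d=1 and a=2a₀=70 at k=2, so the next step gives (m, d) = (35, 70) again — its k=1 value — and the period has length 2.

[35; 1, 70]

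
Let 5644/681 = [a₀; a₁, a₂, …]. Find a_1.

3

5644 = 8·681 + 196   →  a_0 = 8
681 = 3·196 + 93   →  a_1 = 3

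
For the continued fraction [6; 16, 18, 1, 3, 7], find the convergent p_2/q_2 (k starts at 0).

1752/289

Using pₖ = aₖpₖ₋₁ + pₖ₋₂, qₖ = aₖqₖ₋₁ + qₖ₋₂ (with p₋₁=1, p₋₂=0, q₋₁=0, q₋₂=1):
  k=0: a=6, p=6, q=1
  k=1: a=16, p=97, q=16
  k=2: a=18, p=1752, q=289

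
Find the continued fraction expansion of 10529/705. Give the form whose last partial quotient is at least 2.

[14; 1, 14, 3, 15]

10529 = 14·705 + 659
705 = 1·659 + 46
659 = 14·46 + 15
46 = 3·15 + 1
15 = 15·1 + 0  (stop)
So 10529/705 = [14; 1, 14, 3, 15].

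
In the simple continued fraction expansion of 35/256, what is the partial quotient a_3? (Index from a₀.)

5

35 = 0·256 + 35   →  a_0 = 0
256 = 7·35 + 11   →  a_1 = 7
35 = 3·11 + 2   →  a_2 = 3
11 = 5·2 + 1   →  a_3 = 5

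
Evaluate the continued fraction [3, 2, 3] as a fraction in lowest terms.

24/7

Fold from the inside: start with 3/1.
  2 + 1/3 = 7/3
  3 + 3/7 = 24/7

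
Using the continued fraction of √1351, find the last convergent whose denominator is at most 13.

√1351 = [36; 1, 3, 10, 3, 1, 72, …] (period length 6).
Convergents:
  p_0/q_0 = 36/1
  p_1/q_1 = 37/1
  p_2/q_2 = 147/4
  p_3/q_3 = 1507/41
q_2 = 4 ≤ 13 < 41 = q_3, so the answer is 147/4.

147/4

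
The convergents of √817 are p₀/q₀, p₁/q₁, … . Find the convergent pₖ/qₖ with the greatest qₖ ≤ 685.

19408/679

√817 = [28; 1, 1, 2, 1, 1, 56, …] (period length 6).
Convergents:
  p_0/q_0 = 28/1
  p_1/q_1 = 29/1
  p_2/q_2 = 57/2
  p_3/q_3 = 143/5
  p_4/q_4 = 200/7
  p_5/q_5 = 343/12
  p_6/q_6 = 19408/679
  p_7/q_7 = 19751/691
q_6 = 679 ≤ 685 < 691 = q_7, so the answer is 19408/679.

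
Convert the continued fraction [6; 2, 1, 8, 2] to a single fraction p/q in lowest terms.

349/55

Using pₖ = aₖpₖ₋₁ + pₖ₋₂ and qₖ = aₖqₖ₋₁ + qₖ₋₂:
  k=0: a=6, p=6, q=1
  k=1: a=2, p=13, q=2
  k=2: a=1, p=19, q=3
  k=3: a=8, p=165, q=26
  k=4: a=2, p=349, q=55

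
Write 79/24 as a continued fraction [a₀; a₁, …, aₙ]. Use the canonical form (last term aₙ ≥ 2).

79 = 3·24 + 7
24 = 3·7 + 3
7 = 2·3 + 1
3 = 3·1 + 0  (stop)
So 79/24 = [3; 3, 2, 3].

[3; 3, 2, 3]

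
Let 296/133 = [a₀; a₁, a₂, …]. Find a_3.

296 = 2·133 + 30   →  a_0 = 2
133 = 4·30 + 13   →  a_1 = 4
30 = 2·13 + 4   →  a_2 = 2
13 = 3·4 + 1   →  a_3 = 3

3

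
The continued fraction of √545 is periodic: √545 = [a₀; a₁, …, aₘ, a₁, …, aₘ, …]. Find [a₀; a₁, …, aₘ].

a₀ = ⌊√545⌋ = 23.
With m₀=0, d₀=1 and mₖ₊₁ = dₖaₖ − mₖ, dₖ₊₁ = (n − mₖ₊₁²)/dₖ, aₖ₊₁ = ⌊(a₀+mₖ₊₁)/dₖ₊₁⌋:
  k=1: m=23, d=16, a=2
  k=2: m=9, d=29, a=1
  k=3: m=20, d=5, a=8
  k=4: m=20, d=29, a=1
  k=5: m=9, d=16, a=2
  k=6: m=23, d=1, a=46
d=1 and a=2a₀=46 at k=6, so the next step gives (m, d) = (23, 16) again — its k=1 value — and the period has length 6.

[23; 2, 1, 8, 1, 2, 46]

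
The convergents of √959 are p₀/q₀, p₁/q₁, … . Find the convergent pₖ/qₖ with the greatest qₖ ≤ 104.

√959 = [30; 1, 29, 1, 60, …] (period length 4).
Convergents:
  p_0/q_0 = 30/1
  p_1/q_1 = 31/1
  p_2/q_2 = 929/30
  p_3/q_3 = 960/31
  p_4/q_4 = 58529/1890
q_3 = 31 ≤ 104 < 1890 = q_4, so the answer is 960/31.

960/31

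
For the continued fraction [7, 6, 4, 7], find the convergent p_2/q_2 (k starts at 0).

Using pₖ = aₖpₖ₋₁ + pₖ₋₂, qₖ = aₖqₖ₋₁ + qₖ₋₂ (with p₋₁=1, p₋₂=0, q₋₁=0, q₋₂=1):
  k=0: a=7, p=7, q=1
  k=1: a=6, p=43, q=6
  k=2: a=4, p=179, q=25

179/25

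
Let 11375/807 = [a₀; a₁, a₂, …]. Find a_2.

2

11375 = 14·807 + 77   →  a_0 = 14
807 = 10·77 + 37   →  a_1 = 10
77 = 2·37 + 3   →  a_2 = 2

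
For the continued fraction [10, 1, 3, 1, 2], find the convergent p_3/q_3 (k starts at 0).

Using pₖ = aₖpₖ₋₁ + pₖ₋₂, qₖ = aₖqₖ₋₁ + qₖ₋₂ (with p₋₁=1, p₋₂=0, q₋₁=0, q₋₂=1):
  k=0: a=10, p=10, q=1
  k=1: a=1, p=11, q=1
  k=2: a=3, p=43, q=4
  k=3: a=1, p=54, q=5

54/5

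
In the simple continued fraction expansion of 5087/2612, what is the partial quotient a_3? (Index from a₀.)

5087 = 1·2612 + 2475   →  a_0 = 1
2612 = 1·2475 + 137   →  a_1 = 1
2475 = 18·137 + 9   →  a_2 = 18
137 = 15·9 + 2   →  a_3 = 15

15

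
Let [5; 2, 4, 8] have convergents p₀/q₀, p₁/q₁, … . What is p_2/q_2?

49/9

Using pₖ = aₖpₖ₋₁ + pₖ₋₂, qₖ = aₖqₖ₋₁ + qₖ₋₂ (with p₋₁=1, p₋₂=0, q₋₁=0, q₋₂=1):
  k=0: a=5, p=5, q=1
  k=1: a=2, p=11, q=2
  k=2: a=4, p=49, q=9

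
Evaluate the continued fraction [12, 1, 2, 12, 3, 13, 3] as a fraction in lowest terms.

Using pₖ = aₖpₖ₋₁ + pₖ₋₂ and qₖ = aₖqₖ₋₁ + qₖ₋₂:
  k=0: a=12, p=12, q=1
  k=1: a=1, p=13, q=1
  k=2: a=2, p=38, q=3
  k=3: a=12, p=469, q=37
  k=4: a=3, p=1445, q=114
  k=5: a=13, p=19254, q=1519
  k=6: a=3, p=59207, q=4671

59207/4671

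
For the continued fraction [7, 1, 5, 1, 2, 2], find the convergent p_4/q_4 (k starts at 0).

157/20

Using pₖ = aₖpₖ₋₁ + pₖ₋₂, qₖ = aₖqₖ₋₁ + qₖ₋₂ (with p₋₁=1, p₋₂=0, q₋₁=0, q₋₂=1):
  k=0: a=7, p=7, q=1
  k=1: a=1, p=8, q=1
  k=2: a=5, p=47, q=6
  k=3: a=1, p=55, q=7
  k=4: a=2, p=157, q=20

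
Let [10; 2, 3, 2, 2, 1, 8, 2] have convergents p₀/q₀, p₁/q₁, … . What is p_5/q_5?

Using pₖ = aₖpₖ₋₁ + pₖ₋₂, qₖ = aₖqₖ₋₁ + qₖ₋₂ (with p₋₁=1, p₋₂=0, q₋₁=0, q₋₂=1):
  k=0: a=10, p=10, q=1
  k=1: a=2, p=21, q=2
  k=2: a=3, p=73, q=7
  k=3: a=2, p=167, q=16
  k=4: a=2, p=407, q=39
  k=5: a=1, p=574, q=55

574/55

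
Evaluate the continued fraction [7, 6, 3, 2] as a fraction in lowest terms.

Using pₖ = aₖpₖ₋₁ + pₖ₋₂ and qₖ = aₖqₖ₋₁ + qₖ₋₂:
  k=0: a=7, p=7, q=1
  k=1: a=6, p=43, q=6
  k=2: a=3, p=136, q=19
  k=3: a=2, p=315, q=44

315/44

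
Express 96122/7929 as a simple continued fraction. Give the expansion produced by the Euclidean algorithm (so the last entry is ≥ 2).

96122 = 12*7929 + 974
7929 = 8*974 + 137
974 = 7*137 + 15
137 = 9*15 + 2
15 = 7*2 + 1
2 = 2*1 + 0  (stop)
So 96122/7929 = [12; 8, 7, 9, 7, 2].

[12; 8, 7, 9, 7, 2]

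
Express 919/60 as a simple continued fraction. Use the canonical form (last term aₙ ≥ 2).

[15; 3, 6, 3]

919 = 15×60 + 19
60 = 3×19 + 3
19 = 6×3 + 1
3 = 3×1 + 0  (stop)
So 919/60 = [15; 3, 6, 3].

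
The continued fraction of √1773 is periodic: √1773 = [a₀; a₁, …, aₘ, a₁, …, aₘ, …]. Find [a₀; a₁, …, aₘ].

[42; 9, 2, 1, 8, 1, 2, 9, 84]

a₀ = ⌊√1773⌋ = 42.
With m₀=0, d₀=1 and mₖ₊₁ = dₖaₖ − mₖ, dₖ₊₁ = (n − mₖ₊₁²)/dₖ, aₖ₊₁ = ⌊(a₀+mₖ₊₁)/dₖ₊₁⌋:
  k=1: m=42, d=9, a=9
  k=2: m=39, d=28, a=2
  k=3: m=17, d=53, a=1
  k=4: m=36, d=9, a=8
  k=5: m=36, d=53, a=1
  k=6: m=17, d=28, a=2
  k=7: m=39, d=9, a=9
  k=8: m=42, d=1, a=84
d=1 and a=2a₀=84 at k=8, so the next step gives (m, d) = (42, 9) again — its k=1 value — and the period has length 8.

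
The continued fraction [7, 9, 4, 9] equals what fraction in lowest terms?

Using pₖ = aₖpₖ₋₁ + pₖ₋₂ and qₖ = aₖqₖ₋₁ + qₖ₋₂:
  k=0: a=7, p=7, q=1
  k=1: a=9, p=64, q=9
  k=2: a=4, p=263, q=37
  k=3: a=9, p=2431, q=342

2431/342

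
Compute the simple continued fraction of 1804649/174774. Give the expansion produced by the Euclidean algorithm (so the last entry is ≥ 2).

1804649 = 10*174774 + 56909
174774 = 3*56909 + 4047
56909 = 14*4047 + 251
4047 = 16*251 + 31
251 = 8*31 + 3
31 = 10*3 + 1
3 = 3*1 + 0  (stop)
So 1804649/174774 = [10; 3, 14, 16, 8, 10, 3].

[10; 3, 14, 16, 8, 10, 3]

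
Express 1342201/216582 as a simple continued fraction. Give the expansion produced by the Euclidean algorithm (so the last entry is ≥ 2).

1342201 = 6*216582 + 42709
216582 = 5*42709 + 3037
42709 = 14*3037 + 191
3037 = 15*191 + 172
191 = 1*172 + 19
172 = 9*19 + 1
19 = 19*1 + 0  (stop)
So 1342201/216582 = [6; 5, 14, 15, 1, 9, 19].

[6; 5, 14, 15, 1, 9, 19]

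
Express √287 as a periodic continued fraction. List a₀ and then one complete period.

[16; 1, 15, 1, 32]

a₀ = ⌊√287⌋ = 16.
With m₀=0, d₀=1 and mₖ₊₁ = dₖaₖ − mₖ, dₖ₊₁ = (n − mₖ₊₁²)/dₖ, aₖ₊₁ = ⌊(a₀+mₖ₊₁)/dₖ₊₁⌋:
  k=1: m=16, d=31, a=1
  k=2: m=15, d=2, a=15
  k=3: m=15, d=31, a=1
  k=4: m=16, d=1, a=32
d=1 and a=2a₀=32 at k=4, so the next step gives (m, d) = (16, 31) again — its k=1 value — and the period has length 4.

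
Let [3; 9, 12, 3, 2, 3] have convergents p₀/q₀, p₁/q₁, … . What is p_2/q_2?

Using pₖ = aₖpₖ₋₁ + pₖ₋₂, qₖ = aₖqₖ₋₁ + qₖ₋₂ (with p₋₁=1, p₋₂=0, q₋₁=0, q₋₂=1):
  k=0: a=3, p=3, q=1
  k=1: a=9, p=28, q=9
  k=2: a=12, p=339, q=109

339/109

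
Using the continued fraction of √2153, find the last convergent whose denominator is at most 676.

√2153 = [46; 2, 2, 92, …] (period length 3).
Convergents:
  p_0/q_0 = 46/1
  p_1/q_1 = 93/2
  p_2/q_2 = 232/5
  p_3/q_3 = 21437/462
  p_4/q_4 = 43106/929
q_3 = 462 ≤ 676 < 929 = q_4, so the answer is 21437/462.

21437/462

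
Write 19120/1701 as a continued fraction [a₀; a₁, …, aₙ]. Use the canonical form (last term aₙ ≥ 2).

[11; 4, 6, 3, 2, 2, 1, 2]

19120 = 11*1701 + 409
1701 = 4*409 + 65
409 = 6*65 + 19
65 = 3*19 + 8
19 = 2*8 + 3
8 = 2*3 + 2
3 = 1*2 + 1
2 = 2*1 + 0  (stop)
So 19120/1701 = [11; 4, 6, 3, 2, 2, 1, 2].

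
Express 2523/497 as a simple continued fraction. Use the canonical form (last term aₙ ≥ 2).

2523 = 5*497 + 38
497 = 13*38 + 3
38 = 12*3 + 2
3 = 1*2 + 1
2 = 2*1 + 0  (stop)
So 2523/497 = [5; 13, 12, 1, 2].

[5; 13, 12, 1, 2]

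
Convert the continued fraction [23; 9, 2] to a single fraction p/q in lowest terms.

Fold from the inside: start with 2/1.
  9 + 1/2 = 19/2
  23 + 2/19 = 439/19

439/19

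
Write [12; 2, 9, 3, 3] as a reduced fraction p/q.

Using pₖ = aₖpₖ₋₁ + pₖ₋₂ and qₖ = aₖqₖ₋₁ + qₖ₋₂:
  k=0: a=12, p=12, q=1
  k=1: a=2, p=25, q=2
  k=2: a=9, p=237, q=19
  k=3: a=3, p=736, q=59
  k=4: a=3, p=2445, q=196

2445/196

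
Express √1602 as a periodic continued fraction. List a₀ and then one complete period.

[40; 40, 80]

a₀ = ⌊√1602⌋ = 40.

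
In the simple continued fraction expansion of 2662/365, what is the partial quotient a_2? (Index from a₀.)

2662 = 7·365 + 107   →  a_0 = 7
365 = 3·107 + 44   →  a_1 = 3
107 = 2·44 + 19   →  a_2 = 2

2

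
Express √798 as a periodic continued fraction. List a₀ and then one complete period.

a₀ = ⌊√798⌋ = 28.

[28; 4, 56]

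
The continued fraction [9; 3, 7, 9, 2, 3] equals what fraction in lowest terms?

13726/1473

Fold from the inside: start with 3/1.
  2 + 1/3 = 7/3
  9 + 3/7 = 66/7
  7 + 7/66 = 469/66
  3 + 66/469 = 1473/469
  9 + 469/1473 = 13726/1473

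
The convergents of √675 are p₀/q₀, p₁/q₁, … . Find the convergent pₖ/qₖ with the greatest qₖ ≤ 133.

√675 = [25; 1, 50, …] (period length 2).
Convergents:
  p_0/q_0 = 25/1
  p_1/q_1 = 26/1
  p_2/q_2 = 1325/51
  p_3/q_3 = 1351/52
  p_4/q_4 = 68875/2651
q_3 = 52 ≤ 133 < 2651 = q_4, so the answer is 1351/52.

1351/52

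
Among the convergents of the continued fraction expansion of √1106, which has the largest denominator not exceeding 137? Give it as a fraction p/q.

√1106 = [33; 3, 1, 8, 1, 3, 66, …] (period length 6).
Convergents:
  p_0/q_0 = 33/1
  p_1/q_1 = 100/3
  p_2/q_2 = 133/4
  p_3/q_3 = 1164/35
  p_4/q_4 = 1297/39
  p_5/q_5 = 5055/152
q_4 = 39 ≤ 137 < 152 = q_5, so the answer is 1297/39.

1297/39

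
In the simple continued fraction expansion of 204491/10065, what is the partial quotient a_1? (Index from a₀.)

204491 = 20·10065 + 3191   →  a_0 = 20
10065 = 3·3191 + 492   →  a_1 = 3

3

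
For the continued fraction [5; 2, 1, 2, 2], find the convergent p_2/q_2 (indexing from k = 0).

Using pₖ = aₖpₖ₋₁ + pₖ₋₂, qₖ = aₖqₖ₋₁ + qₖ₋₂ (with p₋₁=1, p₋₂=0, q₋₁=0, q₋₂=1):
  k=0: a=5, p=5, q=1
  k=1: a=2, p=11, q=2
  k=2: a=1, p=16, q=3

16/3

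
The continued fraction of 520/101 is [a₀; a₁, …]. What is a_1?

6

520 = 5·101 + 15   →  a_0 = 5
101 = 6·15 + 11   →  a_1 = 6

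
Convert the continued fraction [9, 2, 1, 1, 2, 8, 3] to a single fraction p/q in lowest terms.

Fold from the inside: start with 3/1.
  8 + 1/3 = 25/3
  2 + 3/25 = 53/25
  1 + 25/53 = 78/53
  1 + 53/78 = 131/78
  2 + 78/131 = 340/131
  9 + 131/340 = 3191/340

3191/340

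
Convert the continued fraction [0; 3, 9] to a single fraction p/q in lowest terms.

9/28

Fold from the inside: start with 9/1.
  3 + 1/9 = 28/9
  0 + 9/28 = 9/28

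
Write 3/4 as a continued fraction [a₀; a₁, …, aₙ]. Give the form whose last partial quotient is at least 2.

3 = 0*4 + 3
4 = 1*3 + 1
3 = 3*1 + 0  (stop)
So 3/4 = [0; 1, 3].

[0; 1, 3]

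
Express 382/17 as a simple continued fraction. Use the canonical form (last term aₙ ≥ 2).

382 = 22*17 + 8
17 = 2*8 + 1
8 = 8*1 + 0  (stop)
So 382/17 = [22; 2, 8].

[22; 2, 8]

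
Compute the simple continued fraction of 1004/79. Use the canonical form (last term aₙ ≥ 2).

1004 = 12*79 + 56
79 = 1*56 + 23
56 = 2*23 + 10
23 = 2*10 + 3
10 = 3*3 + 1
3 = 3*1 + 0  (stop)
So 1004/79 = [12; 1, 2, 2, 3, 3].

[12; 1, 2, 2, 3, 3]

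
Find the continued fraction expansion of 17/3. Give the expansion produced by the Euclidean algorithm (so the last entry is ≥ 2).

17 = 5*3 + 2
3 = 1*2 + 1
2 = 2*1 + 0  (stop)
So 17/3 = [5; 1, 2].

[5; 1, 2]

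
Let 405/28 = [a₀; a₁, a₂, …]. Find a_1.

2

405 = 14·28 + 13   →  a_0 = 14
28 = 2·13 + 2   →  a_1 = 2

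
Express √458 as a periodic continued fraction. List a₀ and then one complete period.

[21; 2, 2, 42]

a₀ = ⌊√458⌋ = 21.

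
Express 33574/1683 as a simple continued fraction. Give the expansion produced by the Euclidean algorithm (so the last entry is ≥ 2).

[19; 1, 18, 1, 1, 3, 12]

33574 = 19*1683 + 1597
1683 = 1*1597 + 86
1597 = 18*86 + 49
86 = 1*49 + 37
49 = 1*37 + 12
37 = 3*12 + 1
12 = 12*1 + 0  (stop)
So 33574/1683 = [19; 1, 18, 1, 1, 3, 12].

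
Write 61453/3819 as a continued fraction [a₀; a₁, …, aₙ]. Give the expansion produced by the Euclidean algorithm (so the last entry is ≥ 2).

61453 = 16·3819 + 349
3819 = 10·349 + 329
349 = 1·329 + 20
329 = 16·20 + 9
20 = 2·9 + 2
9 = 4·2 + 1
2 = 2·1 + 0  (stop)
So 61453/3819 = [16; 10, 1, 16, 2, 4, 2].

[16; 10, 1, 16, 2, 4, 2]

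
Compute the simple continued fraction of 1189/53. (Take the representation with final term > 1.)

1189 = 22×53 + 23
53 = 2×23 + 7
23 = 3×7 + 2
7 = 3×2 + 1
2 = 2×1 + 0  (stop)
So 1189/53 = [22; 2, 3, 3, 2].

[22; 2, 3, 3, 2]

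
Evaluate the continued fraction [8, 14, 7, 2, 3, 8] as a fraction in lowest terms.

49167/6092

Fold from the inside: start with 8/1.
  3 + 1/8 = 25/8
  2 + 8/25 = 58/25
  7 + 25/58 = 431/58
  14 + 58/431 = 6092/431
  8 + 431/6092 = 49167/6092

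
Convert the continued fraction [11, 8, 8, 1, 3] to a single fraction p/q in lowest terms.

Fold from the inside: start with 3/1.
  1 + 1/3 = 4/3
  8 + 3/4 = 35/4
  8 + 4/35 = 284/35
  11 + 35/284 = 3159/284

3159/284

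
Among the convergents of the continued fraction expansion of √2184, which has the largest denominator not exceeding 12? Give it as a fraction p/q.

514/11

√2184 = [46; 1, 2, 1, 2, 1, 92, …] (period length 6).
Convergents:
  p_0/q_0 = 46/1
  p_1/q_1 = 47/1
  p_2/q_2 = 140/3
  p_3/q_3 = 187/4
  p_4/q_4 = 514/11
  p_5/q_5 = 701/15
q_4 = 11 ≤ 12 < 15 = q_5, so the answer is 514/11.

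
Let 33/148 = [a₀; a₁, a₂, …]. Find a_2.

2

33 = 0·148 + 33   →  a_0 = 0
148 = 4·33 + 16   →  a_1 = 4
33 = 2·16 + 1   →  a_2 = 2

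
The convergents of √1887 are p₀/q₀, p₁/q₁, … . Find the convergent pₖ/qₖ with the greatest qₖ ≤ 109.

√1887 = [43; 2, 3, 1, 1, 1, 3, 2, 86, …] (period length 8).
Convergents:
  p_0/q_0 = 43/1
  p_1/q_1 = 87/2
  p_2/q_2 = 304/7
  p_3/q_3 = 391/9
  p_4/q_4 = 695/16
  p_5/q_5 = 1086/25
  p_6/q_6 = 3953/91
  p_7/q_7 = 8992/207
q_6 = 91 ≤ 109 < 207 = q_7, so the answer is 3953/91.

3953/91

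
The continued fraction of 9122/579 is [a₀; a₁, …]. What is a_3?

12

9122 = 15·579 + 437   →  a_0 = 15
579 = 1·437 + 142   →  a_1 = 1
437 = 3·142 + 11   →  a_2 = 3
142 = 12·11 + 10   →  a_3 = 12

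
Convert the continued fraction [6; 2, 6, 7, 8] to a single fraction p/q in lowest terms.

Fold from the inside: start with 8/1.
  7 + 1/8 = 57/8
  6 + 8/57 = 350/57
  2 + 57/350 = 757/350
  6 + 350/757 = 4892/757

4892/757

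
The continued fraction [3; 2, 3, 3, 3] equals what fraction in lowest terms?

261/76

Fold from the inside: start with 3/1.
  3 + 1/3 = 10/3
  3 + 3/10 = 33/10
  2 + 10/33 = 76/33
  3 + 33/76 = 261/76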